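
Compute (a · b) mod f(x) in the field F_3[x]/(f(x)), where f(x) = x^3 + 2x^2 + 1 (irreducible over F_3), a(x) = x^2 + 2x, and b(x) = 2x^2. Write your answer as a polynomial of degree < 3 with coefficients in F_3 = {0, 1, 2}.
a · b ≡ x (mod f(x))

Multiply in F_3[x]: a(x)·b(x) = (x^2 + 2x)·(2x^2) = 2x^4 + x^3. This has degree ≥ 3, so divide by f(x) over F_3: 2x^4 + x^3 = (2x)·(x^3 + 2x^2 + 1) + (x). Hence a·b ≡ x (mod f). (F_3[x]/(f) is a field with 3^3 = 27 elements since f is irreducible of degree 3.)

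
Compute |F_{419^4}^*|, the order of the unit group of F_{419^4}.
|F_{419^4}^*| = 30821664720

F_{419^4} has 419^4 = 30821664721 elements; its multiplicative group consists of all nonzero elements, so |F_{419^4}^*| = 30821664721 - 1 = 30821664720. (It is cyclic since any finite subgroup of the multiplicative group of a field is cyclic.)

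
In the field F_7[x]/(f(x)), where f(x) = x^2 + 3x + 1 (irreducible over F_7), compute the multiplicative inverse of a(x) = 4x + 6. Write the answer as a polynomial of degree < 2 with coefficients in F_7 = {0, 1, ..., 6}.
a(x)^(-1) ≡ 3x + 1 (mod f(x))

Since f is irreducible over F_7, F_7[x]/(f) is a field and a(x) ≠ 0 has an inverse. Apply the extended Euclidean algorithm to f(x) and a(x) in F_7[x]: f(x) = (2x + 3)·a(x) + (4). The last nonzero remainder is the constant 4 = gcd(f, a) in F_7. Back-substituting through the division chain expresses 4 = s(x)·a(x) + t(x)·f(x) with s(x) ≡ 5x + 4 (mod f), so (5x + 4)·a(x) ≡ 4 (mod f). Multiplying by 4^(-1) ≡ 2 in F_7 gives a(x)^(-1) ≡ 2·(5x + 4) ≡ 3x + 1 (mod f). Check: (4x + 6)·(3x + 1) = 5x^2 + x + 6 ≡ 1 (mod x^2 + 3x + 1).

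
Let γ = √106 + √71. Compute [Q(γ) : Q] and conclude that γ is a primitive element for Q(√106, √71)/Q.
[Q(γ) : Q] = 4 (equivalently, Q(γ) = Q(√106, √71))

Obviously Q(γ) ⊆ Q(√106, √71), and [Q(√106, √71):Q] = 4 (since 106, 71 are distinct squarefree integers > 1 with 7526 not a perfect square). To show equality we compute the minimal polynomial of γ. From γ = √106 + √71: γ^2 = 106 + 2√(7526) + 71 = 177 + 2√(7526), so γ^2 - 177 = 2√(7526); squaring, (γ^2 - 177)^2 = 4·7526, i.e. γ^4 - 354γ^2 + 31329 - 30104 = 0, i.e. γ^4 - 354γ^2 + 1225 = 0. So γ is a root of x^4 - 354x^2 + 1225. This polynomial is irreducible over Q: it has no rational root (each ±√106 ± √71 is irrational), and any factorization into two quadratics over Q would force √(7526) ∈ Q (pairing opposite roots) or √106, √71 ∈ Q (other pairings), all impossible. Hence [Q(γ):Q] = 4 = [Q(√106, √71):Q], so Q(γ) = Q(√106, √71).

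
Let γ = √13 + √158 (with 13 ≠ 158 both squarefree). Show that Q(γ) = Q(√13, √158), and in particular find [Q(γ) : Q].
[Q(γ) : Q] = 4 (equivalently, Q(γ) = Q(√13, √158))

Obviously Q(γ) ⊆ Q(√13, √158), and [Q(√13, √158):Q] = 4 (since 13, 158 are distinct squarefree integers > 1 with 2054 not a perfect square). To show equality we compute the minimal polynomial of γ. From γ = √13 + √158: γ^2 = 13 + 2√(2054) + 158 = 171 + 2√(2054), so γ^2 - 171 = 2√(2054); squaring, (γ^2 - 171)^2 = 4·2054, i.e. γ^4 - 342γ^2 + 29241 - 8216 = 0, i.e. γ^4 - 342γ^2 + 21025 = 0. So γ is a root of x^4 - 342x^2 + 21025. This polynomial is irreducible over Q: it has no rational root (each ±√13 ± √158 is irrational), and any factorization into two quadratics over Q would force √(2054) ∈ Q (pairing opposite roots) or √13, √158 ∈ Q (other pairings), all impossible. Hence [Q(γ):Q] = 4 = [Q(√13, √158):Q], so Q(γ) = Q(√13, √158).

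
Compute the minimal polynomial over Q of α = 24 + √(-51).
m_α(x) = x^2 - 48x + 627

From α - 24 = √(-51), squaring gives (α - 24)^2 = -51, i.e. α^2 - 48α + 576 = -51, so α^2 - 48α + 627 = 0. The discriminant of x^2 - 48x + 627 is (-48)^2 - 4·(627) = 2304 - 2508 = -204, and 4·(-51) is not a perfect square in Q since -51 is squarefree and ≠ 1. Hence x^2 - 48x + 627 is irreducible over Q and is the minimal polynomial of α.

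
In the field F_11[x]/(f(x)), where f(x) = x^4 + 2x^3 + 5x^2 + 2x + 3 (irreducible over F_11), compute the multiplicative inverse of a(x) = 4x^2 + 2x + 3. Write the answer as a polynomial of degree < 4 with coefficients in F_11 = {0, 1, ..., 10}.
a(x)^(-1) ≡ 2x^3 + 8x^2 + 9x + 2 (mod f(x))

Since f is irreducible over F_11, F_11[x]/(f) is a field and a(x) ≠ 0 has an inverse. Apply the extended Euclidean algorithm to f(x) and a(x) in F_11[x]: f(x) = (3x^2 + 10x + 5)·a(x) + (6x + 10);  a(x) = (8x + 9)·(6x + 10) + (1). The last nonzero remainder is the constant 1 = gcd(f, a) in F_11. Back-substituting through the division chain expresses 1 = s(x)·a(x) + t(x)·f(x) with s(x) ≡ 2x^3 + 8x^2 + 9x + 2 (mod f), so a(x)^(-1) ≡ s(x) = 2x^3 + 8x^2 + 9x + 2 (mod f). Check: (4x^2 + 2x + 3)·(2x^3 + 8x^2 + 9x + 2) = 8x^5 + 3x^4 + 3x^3 + 6x^2 + 9x + 6 ≡ 1 (mod x^4 + 2x^3 + 5x^2 + 2x + 3).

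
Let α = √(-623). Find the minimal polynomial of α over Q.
m_α(x) = x^2 + 623

α satisfies α^2 + 623 = 0, so x^2 + 623 annihilates α. Since d = -623 is squarefree and ≠ 1, it is not a perfect square in Q, so x^2 + 623 has no rational root and is therefore irreducible over Q (a degree-2 polynomial over a field is irreducible iff it has no root). Hence m_α(x) = x^2 + 623.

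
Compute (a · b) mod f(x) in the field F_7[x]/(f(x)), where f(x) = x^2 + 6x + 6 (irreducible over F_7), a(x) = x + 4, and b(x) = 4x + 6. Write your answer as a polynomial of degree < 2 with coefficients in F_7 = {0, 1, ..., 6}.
a · b ≡ 5x (mod f(x))

Multiply in F_7[x]: a(x)·b(x) = (x + 4)·(4x + 6) = 4x^2 + x + 3. This has degree ≥ 2, so divide by f(x) over F_7: 4x^2 + x + 3 = (4)·(x^2 + 6x + 6) + (5x). Hence a·b ≡ 5x (mod f). (F_7[x]/(f) is a field with 7^2 = 49 elements since f is irreducible of degree 2.)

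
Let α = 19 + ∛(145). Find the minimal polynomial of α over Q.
m_α(x) = x^3 - 57x^2 + 1083x - 7004

Set β = α - 19 = ∛(145), so β^3 = 145. Then (α - 19)^3 - 145 = 0, i.e. α is a root of g(x) = (x - 19)^3 - 145 = x^3 - 57x^2 + 1083x - 7004. Since g(x) = h(x - 19) where h(x) = x^3 - 145, and h is irreducible over Q (because 145 is not a perfect cube, so h has no rational root, and a monic cubic with no rational root is irreducible), g is also irreducible (irreducibility is preserved under the substitution x → x - 19). Hence m_α(x) = x^3 - 57x^2 + 1083x - 7004.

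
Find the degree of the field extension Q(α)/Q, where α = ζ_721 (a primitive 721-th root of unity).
[Q(α):Q] = 612

The minimal polynomial of ζ_721 over Q is the 721-th cyclotomic polynomial Φ_721(x), which is irreducible over Q and has degree φ(721) = 612. Hence [Q(α):Q] = φ(721) = 612.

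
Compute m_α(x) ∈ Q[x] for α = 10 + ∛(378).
m_α(x) = x^3 - 30x^2 + 300x - 1378

Set β = α - 10 = ∛(378), so β^3 = 378. Then (α - 10)^3 - 378 = 0, i.e. α is a root of g(x) = (x - 10)^3 - 378 = x^3 - 30x^2 + 300x - 1378. Since g(x) = h(x - 10) where h(x) = x^3 - 378, and h is irreducible over Q (because 378 is not a perfect cube, so h has no rational root, and a monic cubic with no rational root is irreducible), g is also irreducible (irreducibility is preserved under the substitution x → x - 10). Hence m_α(x) = x^3 - 30x^2 + 300x - 1378.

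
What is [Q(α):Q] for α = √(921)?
[Q(α):Q] = 2

[Q(α):Q] equals the degree of the minimal polynomial of α. Here α^2 = 921 and x^2 - 921 is irreducible (d = 921 is squarefree, ≠ 1, hence not a square), so deg(m_α) = 2. Thus [Q(α):Q] = 2.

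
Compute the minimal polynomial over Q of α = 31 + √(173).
m_α(x) = x^2 - 62x + 788

From α - 31 = √(173), squaring gives (α - 31)^2 = 173, i.e. α^2 - 62α + 961 = 173, so α^2 - 62α + 788 = 0. The discriminant of x^2 - 62x + 788 is (-62)^2 - 4·(788) = 3844 - 3152 = 692, and 4·(173) is not a perfect square in Q since 173 is squarefree and ≠ 1. Hence x^2 - 62x + 788 is irreducible over Q and is the minimal polynomial of α.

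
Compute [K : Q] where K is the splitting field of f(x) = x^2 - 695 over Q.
[K : Q] = 2

f(x) = x^2 - 695 factors as (x - √695)(x + √695). The splitting field is K = Q(√695). Since 695 is squarefree and > 1, it is not a perfect square, so x^2 - 695 is irreducible over Q and [Q(√695) : Q] = 2. Hence [K : Q] = 2.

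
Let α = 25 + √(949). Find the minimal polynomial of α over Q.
m_α(x) = x^2 - 50x - 324

From α - 25 = √(949), squaring gives (α - 25)^2 = 949, i.e. α^2 - 50α + 625 = 949, so α^2 - 50α - 324 = 0. The discriminant of x^2 - 50x - 324 is (-50)^2 - 4·(-324) = 2500 + 1296 = 3796, and 4·(949) is not a perfect square in Q since 949 is squarefree and ≠ 1. Hence x^2 - 50x - 324 is irreducible over Q and is the minimal polynomial of α.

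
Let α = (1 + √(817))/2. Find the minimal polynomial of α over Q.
m_α(x) = x^2 - x - 204

From 2α - 1 = √(817), squaring gives (2α - 1)^2 = 817, i.e. 4α^2 - 4α + 1 = 817, so α^2 - α + (1 - 817)/4 = 0. Since 817 ≡ 1 (mod 4), (1 - 817)/4 = -204 ∈ Z. The polynomial x^2 - x - 204 has discriminant 1 - 4·(-204) = 817, which is not a perfect square in Q (d = 817 is squarefree and ≠ 1), so x^2 - x - 204 is irreducible over Q. It is the minimal polynomial of α.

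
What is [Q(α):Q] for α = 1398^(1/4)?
[Q(α):Q] = 4

α is a root of x^4 - 1398. By Eisenstein's criterion at the prime p = 2 (which divides the constant term 1398 but p^2 = 4 does not, since 1398 is squarefree), x^4 - 1398 is irreducible over Q. Hence [Q(α):Q] = 4.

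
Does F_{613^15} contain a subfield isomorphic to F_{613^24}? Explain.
No: F_{613^24} is not a subfield of F_{613^15}

F_{p^m} embeds in F_{p^n} iff m | n. Here 24 ∤ 15 (since 15 = 0·24 + 15 with remainder 15 ≠ 0), so F_{613^24} is not a subfield of F_{613^15}. Equivalently: if it were, the tower law would give 24 = [F_{613^24}:F_613] dividing [F_{613^15}:F_613] = 15, contradiction.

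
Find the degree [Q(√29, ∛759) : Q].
[Q(√29, ∛759) : Q] = 6

Let L = Q(√29, ∛759). Since Q(√29) ⊂ L and [Q(√29):Q] = 2, the tower law gives 2 | [L:Q]. Likewise Q(∛759) ⊂ L with [Q(∛759):Q] = 3 (because 759 is not a perfect cube), so 3 | [L:Q]. As gcd(2,3) = 1, [L:Q] is divisible by 6. Conversely L is generated over Q by √29 and ∛759, so [L:Q] ≤ 2·3 = 6. Therefore [Q(√29, ∛759) : Q] = 6.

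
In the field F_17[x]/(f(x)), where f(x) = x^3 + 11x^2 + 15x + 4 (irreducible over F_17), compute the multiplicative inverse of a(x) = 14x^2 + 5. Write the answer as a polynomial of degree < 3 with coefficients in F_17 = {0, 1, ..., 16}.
a(x)^(-1) ≡ 7x^2 + 2x (mod f(x))

Since f is irreducible over F_17, F_17[x]/(f) is a field and a(x) ≠ 0 has an inverse. Apply the extended Euclidean algorithm to f(x) and a(x) in F_17[x]: f(x) = (11x + 2)·a(x) + (11x + 11);  a(x) = (9x + 8)·(11x + 11) + (2). The last nonzero remainder is the constant 2 = gcd(f, a) in F_17. Back-substituting through the division chain expresses 2 = s(x)·a(x) + t(x)·f(x) with s(x) ≡ 14x^2 + 4x (mod f), so (14x^2 + 4x)·a(x) ≡ 2 (mod f). Multiplying by 2^(-1) ≡ 9 in F_17 gives a(x)^(-1) ≡ 9·(14x^2 + 4x) ≡ 7x^2 + 2x (mod f). Check: (14x^2 + 5)·(7x^2 + 2x) = 13x^4 + 11x^3 + x^2 + 10x ≡ 1 (mod x^3 + 11x^2 + 15x + 4).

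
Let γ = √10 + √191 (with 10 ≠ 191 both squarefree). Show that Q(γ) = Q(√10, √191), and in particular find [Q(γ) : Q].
[Q(γ) : Q] = 4 (equivalently, Q(γ) = Q(√10, √191))

Obviously Q(γ) ⊆ Q(√10, √191), and [Q(√10, √191):Q] = 4 (since 10, 191 are distinct squarefree integers > 1 with 1910 not a perfect square). To show equality we compute the minimal polynomial of γ. From γ = √10 + √191: γ^2 = 10 + 2√(1910) + 191 = 201 + 2√(1910), so γ^2 - 201 = 2√(1910); squaring, (γ^2 - 201)^2 = 4·1910, i.e. γ^4 - 402γ^2 + 40401 - 7640 = 0, i.e. γ^4 - 402γ^2 + 32761 = 0. So γ is a root of x^4 - 402x^2 + 32761. This polynomial is irreducible over Q: it has no rational root (each ±√10 ± √191 is irrational), and any factorization into two quadratics over Q would force √(1910) ∈ Q (pairing opposite roots) or √10, √191 ∈ Q (other pairings), all impossible. Hence [Q(γ):Q] = 4 = [Q(√10, √191):Q], so Q(γ) = Q(√10, √191).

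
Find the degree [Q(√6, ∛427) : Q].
[Q(√6, ∛427) : Q] = 6

Let L = Q(√6, ∛427). Since Q(√6) ⊂ L and [Q(√6):Q] = 2, the tower law gives 2 | [L:Q]. Likewise Q(∛427) ⊂ L with [Q(∛427):Q] = 3 (because 427 is not a perfect cube), so 3 | [L:Q]. As gcd(2,3) = 1, [L:Q] is divisible by 6. Conversely L is generated over Q by √6 and ∛427, so [L:Q] ≤ 2·3 = 6. Therefore [Q(√6, ∛427) : Q] = 6.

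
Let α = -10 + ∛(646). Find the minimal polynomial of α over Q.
m_α(x) = x^3 + 30x^2 + 300x + 354

Set β = α + 10 = ∛(646), so β^3 = 646. Then (α + 10)^3 - 646 = 0, i.e. α is a root of g(x) = (x + 10)^3 - 646 = x^3 + 30x^2 + 300x + 354. Since g(x) = h(x + 10) where h(x) = x^3 - 646, and h is irreducible over Q (because 646 is not a perfect cube, so h has no rational root, and a monic cubic with no rational root is irreducible), g is also irreducible (irreducibility is preserved under the substitution x → x + 10). Hence m_α(x) = x^3 + 30x^2 + 300x + 354.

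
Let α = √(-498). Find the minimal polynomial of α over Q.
m_α(x) = x^2 + 498

α satisfies α^2 + 498 = 0, so x^2 + 498 annihilates α. Since d = -498 is squarefree and ≠ 1, it is not a perfect square in Q, so x^2 + 498 has no rational root and is therefore irreducible over Q (a degree-2 polynomial over a field is irreducible iff it has no root). Hence m_α(x) = x^2 + 498.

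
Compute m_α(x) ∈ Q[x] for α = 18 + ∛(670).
m_α(x) = x^3 - 54x^2 + 972x - 6502

Set β = α - 18 = ∛(670), so β^3 = 670. Then (α - 18)^3 - 670 = 0, i.e. α is a root of g(x) = (x - 18)^3 - 670 = x^3 - 54x^2 + 972x - 6502. Since g(x) = h(x - 18) where h(x) = x^3 - 670, and h is irreducible over Q (because 670 is not a perfect cube, so h has no rational root, and a monic cubic with no rational root is irreducible), g is also irreducible (irreducibility is preserved under the substitution x → x - 18). Hence m_α(x) = x^3 - 54x^2 + 972x - 6502.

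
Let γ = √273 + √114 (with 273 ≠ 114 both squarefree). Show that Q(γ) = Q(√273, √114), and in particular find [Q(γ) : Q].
[Q(γ) : Q] = 4 (equivalently, Q(γ) = Q(√273, √114))

Obviously Q(γ) ⊆ Q(√273, √114), and [Q(√273, √114):Q] = 4 (since 273, 114 are distinct squarefree integers > 1 with 31122 not a perfect square). To show equality we compute the minimal polynomial of γ. From γ = √273 + √114: γ^2 = 273 + 2√(31122) + 114 = 387 + 2√(31122), so γ^2 - 387 = 2√(31122); squaring, (γ^2 - 387)^2 = 4·31122, i.e. γ^4 - 774γ^2 + 149769 - 124488 = 0, i.e. γ^4 - 774γ^2 + 25281 = 0. So γ is a root of x^4 - 774x^2 + 25281. This polynomial is irreducible over Q: it has no rational root (each ±√273 ± √114 is irrational), and any factorization into two quadratics over Q would force √(31122) ∈ Q (pairing opposite roots) or √273, √114 ∈ Q (other pairings), all impossible. Hence [Q(γ):Q] = 4 = [Q(√273, √114):Q], so Q(γ) = Q(√273, √114).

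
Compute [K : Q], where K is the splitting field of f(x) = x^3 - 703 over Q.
[K : Q] = 6

The roots of x^3 - 703 are ∛703, ω∛703, ω^2∛703 where ω = e^(2πi/3) is a primitive cube root of unity, so K = Q(∛703, ω). Now [Q(∛703):Q] = 3 (since 703 is not a perfect cube, x^3 - 703 is irreducible) and [Q(ω):Q] = 2. Both 2 and 3 divide [K:Q], and [K:Q] ≤ 3·2 = 6, so [K:Q] = 6. (Equivalently: Q(∛703) ⊂ R but ω ∉ R, so [K : Q(∛703)] = 2.)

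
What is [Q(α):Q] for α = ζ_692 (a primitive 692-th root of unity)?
[Q(α):Q] = 344

The minimal polynomial of ζ_692 over Q is the 692-th cyclotomic polynomial Φ_692(x), which is irreducible over Q and has degree φ(692) = 344. Hence [Q(α):Q] = φ(692) = 344.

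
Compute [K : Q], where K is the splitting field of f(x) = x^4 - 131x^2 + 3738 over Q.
[K : Q] = 4

Solving the quadratic in x^2: x^2 = (131 ± √(131^2 - 4·3738))/2 = (131 ± √2209)/2 = (131 ± 47)/2, giving x^2 = 89 or x^2 = 42. So f(x) = (x^2 - 89)(x^2 - 42) and the roots of f are ±√89, ±√42. Hence the splitting field is K = Q(√89, √42). Since 89 and 42 are distinct squarefree integers > 1, their product 3738 is not a perfect square, so √42 ∉ Q(√89). By the tower law [K:Q] = [Q(√89,√42):Q(√89)] · [Q(√89):Q] = 2 · 2 = 4.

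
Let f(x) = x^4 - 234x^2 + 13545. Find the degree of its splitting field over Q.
[K : Q] = 4

Solving the quadratic in x^2: x^2 = (234 ± √(234^2 - 4·13545))/2 = (234 ± √576)/2 = (234 ± 24)/2, giving x^2 = 129 or x^2 = 105. So f(x) = (x^2 - 129)(x^2 - 105) and the roots of f are ±√129, ±√105. Hence the splitting field is K = Q(√129, √105). Since 129 and 105 are distinct squarefree integers > 1, their product 13545 is not a perfect square, so √105 ∉ Q(√129). By the tower law [K:Q] = [Q(√129,√105):Q(√129)] · [Q(√129):Q] = 2 · 2 = 4.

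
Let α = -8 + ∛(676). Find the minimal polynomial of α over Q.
m_α(x) = x^3 + 24x^2 + 192x - 164

Set β = α + 8 = ∛(676), so β^3 = 676. Then (α + 8)^3 - 676 = 0, i.e. α is a root of g(x) = (x + 8)^3 - 676 = x^3 + 24x^2 + 192x - 164. Since g(x) = h(x + 8) where h(x) = x^3 - 676, and h is irreducible over Q (because 676 is not a perfect cube, so h has no rational root, and a monic cubic with no rational root is irreducible), g is also irreducible (irreducibility is preserved under the substitution x → x + 8). Hence m_α(x) = x^3 + 24x^2 + 192x - 164.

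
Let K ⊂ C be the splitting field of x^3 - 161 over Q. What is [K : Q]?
[K : Q] = 6

The roots of x^3 - 161 are ∛161, ω∛161, ω^2∛161 where ω = e^(2πi/3) is a primitive cube root of unity, so K = Q(∛161, ω). Now [Q(∛161):Q] = 3 (since 161 is not a perfect cube, x^3 - 161 is irreducible) and [Q(ω):Q] = 2. Both 2 and 3 divide [K:Q], and [K:Q] ≤ 3·2 = 6, so [K:Q] = 6. (Equivalently: Q(∛161) ⊂ R but ω ∉ R, so [K : Q(∛161)] = 2.)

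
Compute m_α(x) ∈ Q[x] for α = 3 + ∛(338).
m_α(x) = x^3 - 9x^2 + 27x - 365

Set β = α - 3 = ∛(338), so β^3 = 338. Then (α - 3)^3 - 338 = 0, i.e. α is a root of g(x) = (x - 3)^3 - 338 = x^3 - 9x^2 + 27x - 365. Since g(x) = h(x - 3) where h(x) = x^3 - 338, and h is irreducible over Q (because 338 is not a perfect cube, so h has no rational root, and a monic cubic with no rational root is irreducible), g is also irreducible (irreducibility is preserved under the substitution x → x - 3). Hence m_α(x) = x^3 - 9x^2 + 27x - 365.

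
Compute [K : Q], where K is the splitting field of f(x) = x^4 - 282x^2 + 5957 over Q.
[K : Q] = 4

Solving the quadratic in x^2: x^2 = (282 ± √(282^2 - 4·5957))/2 = (282 ± √55696)/2 = (282 ± 236)/2, giving x^2 = 23 or x^2 = 259. So f(x) = (x^2 - 23)(x^2 - 259) and the roots of f are ±√23, ±√259. Hence the splitting field is K = Q(√23, √259). Since 23 and 259 are distinct squarefree integers > 1, their product 5957 is not a perfect square, so √259 ∉ Q(√23). By the tower law [K:Q] = [Q(√23,√259):Q(√23)] · [Q(√23):Q] = 2 · 2 = 4.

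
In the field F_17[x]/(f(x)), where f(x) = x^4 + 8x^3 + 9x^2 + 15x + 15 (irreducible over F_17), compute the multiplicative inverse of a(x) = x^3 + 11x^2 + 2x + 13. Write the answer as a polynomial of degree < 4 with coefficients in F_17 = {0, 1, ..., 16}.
a(x)^(-1) ≡ x^3 + 2x^2 + 11x + 14 (mod f(x))

Since f is irreducible over F_17, F_17[x]/(f) is a field and a(x) ≠ 0 has an inverse. Apply the extended Euclidean algorithm to f(x) and a(x) in F_17[x]: f(x) = (x + 14)·a(x) + (6x^2 + 8x + 3);  a(x) = (3x + 12)·(6x^2 + 8x + 3) + (16x + 11);  (6x^2 + 8x + 3) = (11x + 11)·(16x + 11) + (1). The last nonzero remainder is the constant 1 = gcd(f, a) in F_17. Back-substituting through the division chain expresses 1 = s(x)·a(x) + t(x)·f(x) with s(x) ≡ x^3 + 2x^2 + 11x + 14 (mod f), so a(x)^(-1) ≡ s(x) = x^3 + 2x^2 + 11x + 14 (mod f). Check: (x^3 + 11x^2 + 2x + 13)·(x^3 + 2x^2 + 11x + 14) = x^6 + 13x^5 + x^4 + 16x^3 + 15x^2 + x + 12 ≡ 1 (mod x^4 + 8x^3 + 9x^2 + 15x + 15).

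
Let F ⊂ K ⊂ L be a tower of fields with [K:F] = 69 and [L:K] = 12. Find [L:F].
[L:F] = 828

The tower law says that for any tower of field extensions F ⊂ K ⊂ L with finite degrees, [L:F] = [L:K] · [K:F]. Here this gives [L:F] = 12 · 69 = 828.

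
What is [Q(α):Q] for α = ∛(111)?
[Q(α):Q] = 3

The minimal polynomial of α is x^3 - 111, irreducible over Q since 111 is not a perfect cube (so x^3 - 111 has no rational root). Hence [Q(α):Q] = deg(m_α) = 3.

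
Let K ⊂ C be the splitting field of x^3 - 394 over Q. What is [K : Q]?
[K : Q] = 6

The roots of x^3 - 394 are ∛394, ω∛394, ω^2∛394 where ω = e^(2πi/3) is a primitive cube root of unity, so K = Q(∛394, ω). Now [Q(∛394):Q] = 3 (since 394 is not a perfect cube, x^3 - 394 is irreducible) and [Q(ω):Q] = 2. Both 2 and 3 divide [K:Q], and [K:Q] ≤ 3·2 = 6, so [K:Q] = 6. (Equivalently: Q(∛394) ⊂ R but ω ∉ R, so [K : Q(∛394)] = 2.)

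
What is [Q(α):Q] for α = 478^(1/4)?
[Q(α):Q] = 4

α is a root of x^4 - 478. By Eisenstein's criterion at the prime p = 2 (which divides the constant term 478 but p^2 = 4 does not, since 478 is squarefree), x^4 - 478 is irreducible over Q. Hence [Q(α):Q] = 4.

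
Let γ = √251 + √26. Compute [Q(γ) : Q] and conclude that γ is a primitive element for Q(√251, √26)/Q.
[Q(γ) : Q] = 4 (equivalently, Q(γ) = Q(√251, √26))

Obviously Q(γ) ⊆ Q(√251, √26), and [Q(√251, √26):Q] = 4 (since 251, 26 are distinct squarefree integers > 1 with 6526 not a perfect square). To show equality we compute the minimal polynomial of γ. From γ = √251 + √26: γ^2 = 251 + 2√(6526) + 26 = 277 + 2√(6526), so γ^2 - 277 = 2√(6526); squaring, (γ^2 - 277)^2 = 4·6526, i.e. γ^4 - 554γ^2 + 76729 - 26104 = 0, i.e. γ^4 - 554γ^2 + 50625 = 0. So γ is a root of x^4 - 554x^2 + 50625. This polynomial is irreducible over Q: it has no rational root (each ±√251 ± √26 is irrational), and any factorization into two quadratics over Q would force √(6526) ∈ Q (pairing opposite roots) or √251, √26 ∈ Q (other pairings), all impossible. Hence [Q(γ):Q] = 4 = [Q(√251, √26):Q], so Q(γ) = Q(√251, √26).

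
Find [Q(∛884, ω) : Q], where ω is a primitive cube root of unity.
[Q(∛884, ω) : Q] = 6

[Q(∛884):Q] = 3 (min poly x^3 - 884, irreducible since 884 is not a perfect cube). [Q(ω):Q] = 2 (min poly x^2 + x + 1). Since Q(∛884) ⊂ R and ω ∉ R, we have ω ∉ Q(∛884), so x^2 + x + 1 remains irreducible over Q(∛884) and [Q(∛884, ω) : Q(∛884)] = 2. By the tower law, [Q(∛884, ω) : Q] = 3 · 2 = 6. (In fact Q(∛884, ω) is the splitting field of x^3 - 884 over Q.)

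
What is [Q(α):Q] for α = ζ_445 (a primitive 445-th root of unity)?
[Q(α):Q] = 352

The minimal polynomial of ζ_445 over Q is the 445-th cyclotomic polynomial Φ_445(x), which is irreducible over Q and has degree φ(445) = 352. Hence [Q(α):Q] = φ(445) = 352.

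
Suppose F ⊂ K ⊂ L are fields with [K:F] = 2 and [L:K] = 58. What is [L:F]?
[L:F] = 116

The tower law says that for any tower of field extensions F ⊂ K ⊂ L with finite degrees, [L:F] = [L:K] · [K:F]. Here this gives [L:F] = 58 · 2 = 116.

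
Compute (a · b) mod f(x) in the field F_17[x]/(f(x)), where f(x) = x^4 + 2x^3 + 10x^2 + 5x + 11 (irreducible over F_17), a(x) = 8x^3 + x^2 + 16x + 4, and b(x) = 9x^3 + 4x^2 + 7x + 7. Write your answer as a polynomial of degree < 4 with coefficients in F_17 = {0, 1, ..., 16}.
a · b ≡ 8x^3 + x + 4 (mod f(x))

Multiply in F_17[x]: a(x)·b(x) = (8x^3 + x^2 + 16x + 4)·(9x^3 + 4x^2 + 7x + 7) = 4x^6 + 7x^5 + 10x^3 + 16x^2 + 4x + 11. This has degree ≥ 4, so divide by f(x) over F_17: 4x^6 + 7x^5 + 10x^3 + 16x^2 + 4x + 11 = (4x^2 + 16x + 13)·(x^4 + 2x^3 + 10x^2 + 5x + 11) + (8x^3 + x + 4). Hence a·b ≡ 8x^3 + x + 4 (mod f). (F_17[x]/(f) is a field with 17^4 = 83521 elements since f is irreducible of degree 4.)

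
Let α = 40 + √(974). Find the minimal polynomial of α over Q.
m_α(x) = x^2 - 80x + 626

From α - 40 = √(974), squaring gives (α - 40)^2 = 974, i.e. α^2 - 80α + 1600 = 974, so α^2 - 80α + 626 = 0. The discriminant of x^2 - 80x + 626 is (-80)^2 - 4·(626) = 6400 - 2504 = 3896, and 4·(974) is not a perfect square in Q since 974 is squarefree and ≠ 1. Hence x^2 - 80x + 626 is irreducible over Q and is the minimal polynomial of α.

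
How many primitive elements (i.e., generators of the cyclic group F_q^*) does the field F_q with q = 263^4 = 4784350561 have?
There are φ(4784350560) = 1150822400 primitive elements

F_q^* is cyclic of order q - 1 = 4784350560. A cyclic group of order m has exactly φ(m) generators. Here m = 4784350560 = 2^5 · 3 · 5 · 11 · 131 · 6917, so the number of primitive elements is φ(4784350560) = 1150822400.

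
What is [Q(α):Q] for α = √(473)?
[Q(α):Q] = 2

[Q(α):Q] equals the degree of the minimal polynomial of α. Here α^2 = 473 and x^2 - 473 is irreducible (d = 473 is squarefree, ≠ 1, hence not a square), so deg(m_α) = 2. Thus [Q(α):Q] = 2.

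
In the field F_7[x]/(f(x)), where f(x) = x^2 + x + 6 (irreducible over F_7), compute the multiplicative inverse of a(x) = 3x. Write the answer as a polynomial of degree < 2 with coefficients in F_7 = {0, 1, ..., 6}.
a(x)^(-1) ≡ 5x + 5 (mod f(x))

Since f is irreducible over F_7, F_7[x]/(f) is a field and a(x) ≠ 0 has an inverse. Apply the extended Euclidean algorithm to f(x) and a(x) in F_7[x]: f(x) = (5x + 5)·a(x) + (6). The last nonzero remainder is the constant 6 = gcd(f, a) in F_7. Back-substituting through the division chain expresses 6 = s(x)·a(x) + t(x)·f(x) with s(x) ≡ 2x + 2 (mod f), so (2x + 2)·a(x) ≡ 6 (mod f). Multiplying by 6^(-1) ≡ 6 in F_7 gives a(x)^(-1) ≡ 6·(2x + 2) ≡ 5x + 5 (mod f). Check: (3x)·(5x + 5) = x^2 + x ≡ 1 (mod x^2 + x + 6).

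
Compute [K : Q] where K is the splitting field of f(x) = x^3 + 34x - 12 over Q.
[K : Q] = 6

By the rational root test, any rational root of the monic integer polynomial f(x) = x^3 + 34x - 12 must be an integer dividing the constant term -12, i.e. one of ±{1, 2, 3, 4, 6, 12}. Evaluating: f(1) = 23, f(-1) = -47, f(2) = 64, f(-2) = -88, f(3) = 117, f(-3) = -141, f(4) = 188, f(-4) = -212, f(6) = 408, f(-6) = -432, f(12) = 2124, f(-12) = -2148; none is 0, so f has no rational root and is therefore irreducible over Q (a cubic with no linear factor over a field is irreducible). For an irreducible cubic, the Galois group is A_3 or S_3 according as the discriminant disc(f) = -4a^3 - 27b^2 = -4·(34)^3 - 27·(-12)^2 = -161104 is or is not a square in Q. Here disc(f) = -161104 is not a perfect square in Q, so the Galois group of f over Q is not contained in A_3 and must be all of S_3. The splitting field has degree |S_3| = 6 over Q, so [K : Q] = 6.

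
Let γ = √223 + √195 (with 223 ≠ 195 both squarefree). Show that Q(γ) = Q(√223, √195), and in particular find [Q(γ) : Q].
[Q(γ) : Q] = 4 (equivalently, Q(γ) = Q(√223, √195))

Obviously Q(γ) ⊆ Q(√223, √195), and [Q(√223, √195):Q] = 4 (since 223, 195 are distinct squarefree integers > 1 with 43485 not a perfect square). To show equality we compute the minimal polynomial of γ. From γ = √223 + √195: γ^2 = 223 + 2√(43485) + 195 = 418 + 2√(43485), so γ^2 - 418 = 2√(43485); squaring, (γ^2 - 418)^2 = 4·43485, i.e. γ^4 - 836γ^2 + 174724 - 173940 = 0, i.e. γ^4 - 836γ^2 + 784 = 0. So γ is a root of x^4 - 836x^2 + 784. This polynomial is irreducible over Q: it has no rational root (each ±√223 ± √195 is irrational), and any factorization into two quadratics over Q would force √(43485) ∈ Q (pairing opposite roots) or √223, √195 ∈ Q (other pairings), all impossible. Hence [Q(γ):Q] = 4 = [Q(√223, √195):Q], so Q(γ) = Q(√223, √195).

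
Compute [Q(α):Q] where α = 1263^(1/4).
[Q(α):Q] = 4

α is a root of x^4 - 1263. By Eisenstein's criterion at the prime p = 3 (which divides the constant term 1263 but p^2 = 9 does not, since 1263 is squarefree), x^4 - 1263 is irreducible over Q. Hence [Q(α):Q] = 4.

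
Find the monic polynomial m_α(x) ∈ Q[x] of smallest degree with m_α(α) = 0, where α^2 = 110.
m_α(x) = x^2 - 110

α satisfies α^2 - 110 = 0, so x^2 - 110 annihilates α. Since d = 110 is squarefree and ≠ 1, it is not a perfect square in Q, so x^2 - 110 has no rational root and is therefore irreducible over Q (a degree-2 polynomial over a field is irreducible iff it has no root). Hence m_α(x) = x^2 - 110.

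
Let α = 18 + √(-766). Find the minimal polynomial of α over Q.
m_α(x) = x^2 - 36x + 1090

From α - 18 = √(-766), squaring gives (α - 18)^2 = -766, i.e. α^2 - 36α + 324 = -766, so α^2 - 36α + 1090 = 0. The discriminant of x^2 - 36x + 1090 is (-36)^2 - 4·(1090) = 1296 - 4360 = -3064, and 4·(-766) is not a perfect square in Q since -766 is squarefree and ≠ 1. Hence x^2 - 36x + 1090 is irreducible over Q and is the minimal polynomial of α.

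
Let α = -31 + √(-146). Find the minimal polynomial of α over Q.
m_α(x) = x^2 + 62x + 1107

From α + 31 = √(-146), squaring gives (α + 31)^2 = -146, i.e. α^2 + 62α + 961 = -146, so α^2 + 62α + 1107 = 0. The discriminant of x^2 + 62x + 1107 is (62)^2 - 4·(1107) = 3844 - 4428 = -584, and 4·(-146) is not a perfect square in Q since -146 is squarefree and ≠ 1. Hence x^2 + 62x + 1107 is irreducible over Q and is the minimal polynomial of α.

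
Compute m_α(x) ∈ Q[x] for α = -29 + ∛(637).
m_α(x) = x^3 + 87x^2 + 2523x + 23752

Set β = α + 29 = ∛(637), so β^3 = 637. Then (α + 29)^3 - 637 = 0, i.e. α is a root of g(x) = (x + 29)^3 - 637 = x^3 + 87x^2 + 2523x + 23752. Since g(x) = h(x + 29) where h(x) = x^3 - 637, and h is irreducible over Q (because 637 is not a perfect cube, so h has no rational root, and a monic cubic with no rational root is irreducible), g is also irreducible (irreducibility is preserved under the substitution x → x + 29). Hence m_α(x) = x^3 + 87x^2 + 2523x + 23752.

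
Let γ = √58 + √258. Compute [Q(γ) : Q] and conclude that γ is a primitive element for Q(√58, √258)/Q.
[Q(γ) : Q] = 4 (equivalently, Q(γ) = Q(√58, √258))

Obviously Q(γ) ⊆ Q(√58, √258), and [Q(√58, √258):Q] = 4 (since 58, 258 are distinct squarefree integers > 1 with 14964 not a perfect square). To show equality we compute the minimal polynomial of γ. From γ = √58 + √258: γ^2 = 58 + 2√(14964) + 258 = 316 + 2√(14964), so γ^2 - 316 = 2√(14964); squaring, (γ^2 - 316)^2 = 4·14964, i.e. γ^4 - 632γ^2 + 99856 - 59856 = 0, i.e. γ^4 - 632γ^2 + 40000 = 0. So γ is a root of x^4 - 632x^2 + 40000. This polynomial is irreducible over Q: it has no rational root (each ±√58 ± √258 is irrational), and any factorization into two quadratics over Q would force √(14964) ∈ Q (pairing opposite roots) or √58, √258 ∈ Q (other pairings), all impossible. Hence [Q(γ):Q] = 4 = [Q(√58, √258):Q], so Q(γ) = Q(√58, √258).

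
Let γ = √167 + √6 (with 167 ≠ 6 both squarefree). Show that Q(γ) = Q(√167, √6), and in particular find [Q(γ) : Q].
[Q(γ) : Q] = 4 (equivalently, Q(γ) = Q(√167, √6))

Obviously Q(γ) ⊆ Q(√167, √6), and [Q(√167, √6):Q] = 4 (since 167, 6 are distinct squarefree integers > 1 with 1002 not a perfect square). To show equality we compute the minimal polynomial of γ. From γ = √167 + √6: γ^2 = 167 + 2√(1002) + 6 = 173 + 2√(1002), so γ^2 - 173 = 2√(1002); squaring, (γ^2 - 173)^2 = 4·1002, i.e. γ^4 - 346γ^2 + 29929 - 4008 = 0, i.e. γ^4 - 346γ^2 + 25921 = 0. So γ is a root of x^4 - 346x^2 + 25921. This polynomial is irreducible over Q: it has no rational root (each ±√167 ± √6 is irrational), and any factorization into two quadratics over Q would force √(1002) ∈ Q (pairing opposite roots) or √167, √6 ∈ Q (other pairings), all impossible. Hence [Q(γ):Q] = 4 = [Q(√167, √6):Q], so Q(γ) = Q(√167, √6).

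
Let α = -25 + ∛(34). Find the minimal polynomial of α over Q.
m_α(x) = x^3 + 75x^2 + 1875x + 15591

Set β = α + 25 = ∛(34), so β^3 = 34. Then (α + 25)^3 - 34 = 0, i.e. α is a root of g(x) = (x + 25)^3 - 34 = x^3 + 75x^2 + 1875x + 15591. Since g(x) = h(x + 25) where h(x) = x^3 - 34, and h is irreducible over Q (because 34 is not a perfect cube, so h has no rational root, and a monic cubic with no rational root is irreducible), g is also irreducible (irreducibility is preserved under the substitution x → x + 25). Hence m_α(x) = x^3 + 75x^2 + 1875x + 15591.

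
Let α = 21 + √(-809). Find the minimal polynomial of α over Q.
m_α(x) = x^2 - 42x + 1250

From α - 21 = √(-809), squaring gives (α - 21)^2 = -809, i.e. α^2 - 42α + 441 = -809, so α^2 - 42α + 1250 = 0. The discriminant of x^2 - 42x + 1250 is (-42)^2 - 4·(1250) = 1764 - 5000 = -3236, and 4·(-809) is not a perfect square in Q since -809 is squarefree and ≠ 1. Hence x^2 - 42x + 1250 is irreducible over Q and is the minimal polynomial of α.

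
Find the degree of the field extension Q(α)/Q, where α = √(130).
[Q(α):Q] = 2

[Q(α):Q] equals the degree of the minimal polynomial of α. Here α^2 = 130 and x^2 - 130 is irreducible (d = 130 is squarefree, ≠ 1, hence not a square), so deg(m_α) = 2. Thus [Q(α):Q] = 2.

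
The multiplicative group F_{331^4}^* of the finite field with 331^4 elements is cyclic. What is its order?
|F_{331^4}^*| = 12003612720

F_{331^4} has 331^4 = 12003612721 elements; its multiplicative group consists of all nonzero elements, so |F_{331^4}^*| = 12003612721 - 1 = 12003612720. (It is cyclic since any finite subgroup of the multiplicative group of a field is cyclic.)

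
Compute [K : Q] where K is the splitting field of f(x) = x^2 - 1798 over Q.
[K : Q] = 2

f(x) = x^2 - 1798 factors as (x - √1798)(x + √1798). The splitting field is K = Q(√1798). Since 1798 is squarefree and > 1, it is not a perfect square, so x^2 - 1798 is irreducible over Q and [Q(√1798) : Q] = 2. Hence [K : Q] = 2.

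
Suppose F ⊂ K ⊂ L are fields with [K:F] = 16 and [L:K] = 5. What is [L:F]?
[L:F] = 80

The tower law says that for any tower of field extensions F ⊂ K ⊂ L with finite degrees, [L:F] = [L:K] · [K:F]. Here this gives [L:F] = 5 · 16 = 80.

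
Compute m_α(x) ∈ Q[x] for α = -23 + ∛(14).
m_α(x) = x^3 + 69x^2 + 1587x + 12153

Set β = α + 23 = ∛(14), so β^3 = 14. Then (α + 23)^3 - 14 = 0, i.e. α is a root of g(x) = (x + 23)^3 - 14 = x^3 + 69x^2 + 1587x + 12153. Since g(x) = h(x + 23) where h(x) = x^3 - 14, and h is irreducible over Q (because 14 is not a perfect cube, so h has no rational root, and a monic cubic with no rational root is irreducible), g is also irreducible (irreducibility is preserved under the substitution x → x + 23). Hence m_α(x) = x^3 + 69x^2 + 1587x + 12153.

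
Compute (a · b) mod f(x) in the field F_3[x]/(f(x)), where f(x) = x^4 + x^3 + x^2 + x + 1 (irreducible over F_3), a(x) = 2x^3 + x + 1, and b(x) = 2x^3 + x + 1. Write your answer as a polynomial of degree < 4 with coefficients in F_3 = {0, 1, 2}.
a · b ≡ 2x (mod f(x))

Multiply in F_3[x]: a(x)·b(x) = (2x^3 + x + 1)·(2x^3 + x + 1) = x^6 + x^4 + x^3 + x^2 + 2x + 1. This has degree ≥ 4, so divide by f(x) over F_3: x^6 + x^4 + x^3 + x^2 + 2x + 1 = (x^2 + 2x + 1)·(x^4 + x^3 + x^2 + x + 1) + (2x). Hence a·b ≡ 2x (mod f). (F_3[x]/(f) is a field with 3^4 = 81 elements since f is irreducible of degree 4.)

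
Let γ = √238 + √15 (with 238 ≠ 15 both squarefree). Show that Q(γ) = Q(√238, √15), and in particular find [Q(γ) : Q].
[Q(γ) : Q] = 4 (equivalently, Q(γ) = Q(√238, √15))

Obviously Q(γ) ⊆ Q(√238, √15), and [Q(√238, √15):Q] = 4 (since 238, 15 are distinct squarefree integers > 1 with 3570 not a perfect square). To show equality we compute the minimal polynomial of γ. From γ = √238 + √15: γ^2 = 238 + 2√(3570) + 15 = 253 + 2√(3570), so γ^2 - 253 = 2√(3570); squaring, (γ^2 - 253)^2 = 4·3570, i.e. γ^4 - 506γ^2 + 64009 - 14280 = 0, i.e. γ^4 - 506γ^2 + 49729 = 0. So γ is a root of x^4 - 506x^2 + 49729. This polynomial is irreducible over Q: it has no rational root (each ±√238 ± √15 is irrational), and any factorization into two quadratics over Q would force √(3570) ∈ Q (pairing opposite roots) or √238, √15 ∈ Q (other pairings), all impossible. Hence [Q(γ):Q] = 4 = [Q(√238, √15):Q], so Q(γ) = Q(√238, √15).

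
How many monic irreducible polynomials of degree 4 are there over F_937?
There are 192707171748 monic irreducible polynomials of degree 4 over F_937

Each element of F_{937^4} that lies in no proper subfield is a root of exactly one monic irreducible of degree 4 over F_937, and each such polynomial has 4 distinct roots in F_{937^4}. By Möbius inversion the count is N_937(4) = (1/4) Σ_{d|4} μ(4/d) · 937^d = (1/4)(μ(4)·937^1 + μ(2)·937^2 + μ(1)·937^4) = 770828686992/4 = 192707171748.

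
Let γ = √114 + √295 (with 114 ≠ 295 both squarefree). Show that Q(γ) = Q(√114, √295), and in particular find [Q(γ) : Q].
[Q(γ) : Q] = 4 (equivalently, Q(γ) = Q(√114, √295))

Obviously Q(γ) ⊆ Q(√114, √295), and [Q(√114, √295):Q] = 4 (since 114, 295 are distinct squarefree integers > 1 with 33630 not a perfect square). To show equality we compute the minimal polynomial of γ. From γ = √114 + √295: γ^2 = 114 + 2√(33630) + 295 = 409 + 2√(33630), so γ^2 - 409 = 2√(33630); squaring, (γ^2 - 409)^2 = 4·33630, i.e. γ^4 - 818γ^2 + 167281 - 134520 = 0, i.e. γ^4 - 818γ^2 + 32761 = 0. So γ is a root of x^4 - 818x^2 + 32761. This polynomial is irreducible over Q: it has no rational root (each ±√114 ± √295 is irrational), and any factorization into two quadratics over Q would force √(33630) ∈ Q (pairing opposite roots) or √114, √295 ∈ Q (other pairings), all impossible. Hence [Q(γ):Q] = 4 = [Q(√114, √295):Q], so Q(γ) = Q(√114, √295).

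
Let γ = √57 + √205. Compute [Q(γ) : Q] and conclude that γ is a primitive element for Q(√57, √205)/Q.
[Q(γ) : Q] = 4 (equivalently, Q(γ) = Q(√57, √205))

Obviously Q(γ) ⊆ Q(√57, √205), and [Q(√57, √205):Q] = 4 (since 57, 205 are distinct squarefree integers > 1 with 11685 not a perfect square). To show equality we compute the minimal polynomial of γ. From γ = √57 + √205: γ^2 = 57 + 2√(11685) + 205 = 262 + 2√(11685), so γ^2 - 262 = 2√(11685); squaring, (γ^2 - 262)^2 = 4·11685, i.e. γ^4 - 524γ^2 + 68644 - 46740 = 0, i.e. γ^4 - 524γ^2 + 21904 = 0. So γ is a root of x^4 - 524x^2 + 21904. This polynomial is irreducible over Q: it has no rational root (each ±√57 ± √205 is irrational), and any factorization into two quadratics over Q would force √(11685) ∈ Q (pairing opposite roots) or √57, √205 ∈ Q (other pairings), all impossible. Hence [Q(γ):Q] = 4 = [Q(√57, √205):Q], so Q(γ) = Q(√57, √205).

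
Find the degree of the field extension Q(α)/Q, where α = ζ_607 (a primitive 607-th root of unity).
[Q(α):Q] = 606

The minimal polynomial of ζ_607 over Q is the 607-th cyclotomic polynomial Φ_607(x), which is irreducible over Q and has degree φ(607) = 606. Hence [Q(α):Q] = φ(607) = 606.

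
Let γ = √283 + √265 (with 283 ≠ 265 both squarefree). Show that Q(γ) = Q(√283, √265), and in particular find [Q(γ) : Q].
[Q(γ) : Q] = 4 (equivalently, Q(γ) = Q(√283, √265))

Obviously Q(γ) ⊆ Q(√283, √265), and [Q(√283, √265):Q] = 4 (since 283, 265 are distinct squarefree integers > 1 with 74995 not a perfect square). To show equality we compute the minimal polynomial of γ. From γ = √283 + √265: γ^2 = 283 + 2√(74995) + 265 = 548 + 2√(74995), so γ^2 - 548 = 2√(74995); squaring, (γ^2 - 548)^2 = 4·74995, i.e. γ^4 - 1096γ^2 + 300304 - 299980 = 0, i.e. γ^4 - 1096γ^2 + 324 = 0. So γ is a root of x^4 - 1096x^2 + 324. This polynomial is irreducible over Q: it has no rational root (each ±√283 ± √265 is irrational), and any factorization into two quadratics over Q would force √(74995) ∈ Q (pairing opposite roots) or √283, √265 ∈ Q (other pairings), all impossible. Hence [Q(γ):Q] = 4 = [Q(√283, √265):Q], so Q(γ) = Q(√283, √265).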